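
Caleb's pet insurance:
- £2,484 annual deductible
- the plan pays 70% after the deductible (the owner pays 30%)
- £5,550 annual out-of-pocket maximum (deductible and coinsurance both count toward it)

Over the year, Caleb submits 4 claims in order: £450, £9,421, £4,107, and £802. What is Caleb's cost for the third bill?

£849.90

Claim 1 (£450): all of it applies to the deductible. Owner owes £450 (running OOP £450).
Claim 2 (£9,421): £2,034 finishes the deductible; £7,387 goes to coinsurance; coinsurance £7,387 × 30% = £2,216.10. Owner pays £4,250.10; OOP now £4,700.10.
Claim 3 (£4,107): deductible met; 30% of £4,107 = £1,232.10. That would push OOP to £5,932.20, over the £5,550 cap, so owner pays £5,550 − £4,700.10 = £849.90.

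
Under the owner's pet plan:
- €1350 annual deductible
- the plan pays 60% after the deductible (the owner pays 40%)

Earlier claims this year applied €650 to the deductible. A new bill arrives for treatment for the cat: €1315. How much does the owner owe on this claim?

Deductible still to meet: €1350 − €650 = €700.
After the €700 deductible portion, €1315 − €700 = €615 is subject to coinsurance.
Owner's 40% share of €615 is €246.
That puts the owner's cost at €700 + €246 = €946.

€946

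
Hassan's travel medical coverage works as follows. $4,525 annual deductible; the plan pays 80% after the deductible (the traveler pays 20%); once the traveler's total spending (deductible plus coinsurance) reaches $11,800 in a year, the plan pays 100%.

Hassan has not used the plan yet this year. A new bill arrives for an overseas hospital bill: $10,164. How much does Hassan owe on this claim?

$5,652.80

The full $4,525 deductible is still open; $4,525 of this bill applies to it.
After the $4,525 deductible portion, $10,164 − $4,525 = $5,639 is subject to coinsurance.
Coinsurance: $5,639 × 20% = $1,127.80.
Traveler responsibility before any cap: $4,525 + $1,127.80 = $5,652.80.
Year-to-date out-of-pocket becomes $0 + $5,652.80 = $5,652.80, still under the $11,800 maximum, so no cap applies.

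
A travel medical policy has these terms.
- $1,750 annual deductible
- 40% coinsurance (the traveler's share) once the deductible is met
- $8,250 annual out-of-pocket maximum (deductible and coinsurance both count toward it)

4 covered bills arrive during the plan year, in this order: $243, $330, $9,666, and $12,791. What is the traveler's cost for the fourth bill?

$3,104.40

Claim 1 ($243): fully absorbed by the deductible. Traveler owes $243 (running OOP $243).
Claim 2 ($330): all of it applies to the deductible. Traveler pays $330; OOP now $573.
Claim 3 ($9,666): deductible takes $1,177, $8,489 remains; coinsurance $8,489 × 40% = $3,395.60. Traveler pays $4,572.60; OOP now $5,145.60.
Claim 4 ($12,791): 40% coinsurance on $12,791 = $5,116.40. Adding that to $5,145.60 gives $10,262, past the $8,250 cap; traveler pays only $8,250 − $5,145.60 = $3,104.40.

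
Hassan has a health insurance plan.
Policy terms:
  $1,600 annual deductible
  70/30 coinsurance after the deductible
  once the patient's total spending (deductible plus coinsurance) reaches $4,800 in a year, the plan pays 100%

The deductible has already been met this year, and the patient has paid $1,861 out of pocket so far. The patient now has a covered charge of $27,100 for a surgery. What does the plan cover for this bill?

The deductible is already satisfied, so the full bill goes to coinsurance.
30% of $27,100 = $8,130 falls to the patient.
Year-to-date out-of-pocket would reach $1,861 + $8,130 = $9,991, above the $4,800 maximum, so the patient pays only $4,800 − $1,861 = $2,939.
Insurer pays the balance: $27,100 − $2,939 = $24,161.

$24,161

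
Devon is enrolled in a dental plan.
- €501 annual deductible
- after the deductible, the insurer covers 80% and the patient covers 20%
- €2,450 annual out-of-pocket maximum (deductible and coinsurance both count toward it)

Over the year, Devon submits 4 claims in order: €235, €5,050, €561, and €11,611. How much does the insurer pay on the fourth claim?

Bill 1, €235: fully absorbed by the deductible. Cost to patient: €235. OOP to date €235. Plan pays €235 − €235 = €0.
Bill 2, €5,050: €266 finishes the deductible; €4,784 goes to coinsurance; coinsurance €4,784 × 20% = €956.80. Cost to patient: €1,222.80. OOP to date €1,457.80. Plan pays €5,050 − €1,222.80 = €3,827.20.
Bill 3, €561: deductible met; 20% of €561 = €112.20. Cost to patient: €112.20. OOP to date €1,570. Insurer: €561 − €112.20 = €448.80.
Bill 4, €11,611: deductible already satisfied, so patient's share is 20% × €11,611 = €2,322.20. Adding that to €1,570 gives €3,892.20, past the €2,450 cap; patient pays only €2,450 − €1,570 = €880. Insurer: €11,611 − €880 = €10,731.

€10,731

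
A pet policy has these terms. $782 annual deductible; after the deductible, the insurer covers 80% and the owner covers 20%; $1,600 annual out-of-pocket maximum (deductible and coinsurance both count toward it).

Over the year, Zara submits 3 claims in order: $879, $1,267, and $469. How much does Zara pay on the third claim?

$93.80

Claim 1 — $879: $782 to deductible, leaving $97; owner's 20% is $19.40. Owner owes $801.40 (running OOP $801.40).
Claim 2 — $1,267: 20% coinsurance on $1,267 = $253.40. Owner pays $253.40; OOP now $1,054.80.
Claim 3 — $469: deductible met; 20% of $469 = $93.80. Owner pays $93.80; OOP now $1,148.60.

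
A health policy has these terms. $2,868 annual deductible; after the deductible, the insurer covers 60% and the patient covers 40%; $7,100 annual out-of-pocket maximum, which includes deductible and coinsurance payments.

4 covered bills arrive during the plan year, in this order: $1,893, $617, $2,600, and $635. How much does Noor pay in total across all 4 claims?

#1 ($1,893): all of it applies to the deductible. Patient pays $1,893; OOP now $1,893.
#2 ($617): all of it applies to the deductible. Patient pays $617; OOP now $2,510.
#3 ($2,600): $358 to deductible, leaving $2,242; 40% of $2,242 = $896.80. Patient owes $1,254.80 (running OOP $3,764.80).
#4 ($635): deductible already satisfied, so patient's share is 40% × $635 = $254. Cost to patient: $254. OOP to date $4,018.80.
Total paid by the patient: $1,893 + $617 + $1,254.80 + $254 = $4,018.80.

$4,018.80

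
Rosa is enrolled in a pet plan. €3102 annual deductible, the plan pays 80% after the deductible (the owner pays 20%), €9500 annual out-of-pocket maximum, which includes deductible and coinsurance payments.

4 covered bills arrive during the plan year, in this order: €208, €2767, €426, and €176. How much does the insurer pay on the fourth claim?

€140.80

#1 (€208): entire amount goes to the deductible. Owner owes €208 (running OOP €208). Plan pays €208 − €208 = €0.
#2 (€2767): all of it applies to the deductible. Owner owes €2767 (running OOP €2975). Insurer: €2767 − €2767 = €0.
#3 (€426): deductible takes €127, €299 remains; owner's 20% is €59.80. Owner pays €186.80; OOP now €3161.80. Insurer: €426 − €186.80 = €239.20.
#4 (€176): deductible met; 20% of €176 = €35.20. Owner owes €35.20 (running OOP €3197). Insurer: €176 − €35.20 = €140.80.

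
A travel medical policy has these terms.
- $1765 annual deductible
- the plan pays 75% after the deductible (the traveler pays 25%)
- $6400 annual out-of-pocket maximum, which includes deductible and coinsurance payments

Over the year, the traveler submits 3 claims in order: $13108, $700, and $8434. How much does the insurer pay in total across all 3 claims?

$15842

Claim 1 ($13108): $1765 to deductible, leaving $11343; traveler's 25% is $2835.75. Cost to traveler: $4600.75. OOP to date $4600.75. Insurer: $13108 − $4600.75 = $8507.25.
Claim 2 ($700): 25% coinsurance on $700 = $175. Cost to traveler: $175. OOP to date $4775.75. Plan pays $700 − $175 = $525.
Claim 3 ($8434): deductible met; 25% of $8434 = $2108.50. That would push OOP to $6884.25, over the $6400 cap, so traveler pays $6400 − $4775.75 = $1624.25. Plan pays $8434 − $1624.25 = $6809.75.
Insurer total: $8507.25 + $525 + $6809.75 = $15842.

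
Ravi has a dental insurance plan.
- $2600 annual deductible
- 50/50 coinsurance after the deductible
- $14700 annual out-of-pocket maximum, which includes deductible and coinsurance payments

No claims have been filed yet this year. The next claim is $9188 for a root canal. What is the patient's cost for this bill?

$5894

The full $2600 deductible is still open; $2600 of this bill applies to it.
The remaining $6588 (= $9188 − $2600) moves to coinsurance.
Coinsurance: $6588 × 50% = $3294.
So the patient owes $2600 + $3294 = $5894 before any cap.
Year-to-date out-of-pocket becomes $0 + $5894 = $5894, still under the $14700 maximum, so no cap applies.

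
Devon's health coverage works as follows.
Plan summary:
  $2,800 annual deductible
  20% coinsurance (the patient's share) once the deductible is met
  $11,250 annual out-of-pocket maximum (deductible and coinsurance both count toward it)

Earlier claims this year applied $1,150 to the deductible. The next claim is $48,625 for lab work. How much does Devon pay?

$10,100

$1,150 of the $2,800 deductible is already met, leaving $1,650.
After the $1,650 deductible portion, $48,625 − $1,650 = $46,975 is subject to coinsurance.
20% of $46,975 = $9,395 falls to the patient.
So the patient owes $1,650 + $9,395 = $11,045 before any cap.
Year-to-date out-of-pocket would reach $1,150 + $11,045 = $12,195, above the $11,250 maximum, so the patient pays only $11,250 − $1,150 = $10,100.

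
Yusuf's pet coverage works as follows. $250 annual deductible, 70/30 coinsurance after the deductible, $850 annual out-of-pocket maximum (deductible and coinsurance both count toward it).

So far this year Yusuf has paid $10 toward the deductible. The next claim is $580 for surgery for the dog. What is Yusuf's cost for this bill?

$10 of the $250 deductible is already met, leaving $240.
That leaves $580 − $240 = $340 for coinsurance.
Owner's 30% share of $340 is $102.
So the owner owes $240 + $102 = $342 before any cap.
Total out-of-pocket so far would be $10 + $342 = $352, below the $850 cap — no reduction.

$342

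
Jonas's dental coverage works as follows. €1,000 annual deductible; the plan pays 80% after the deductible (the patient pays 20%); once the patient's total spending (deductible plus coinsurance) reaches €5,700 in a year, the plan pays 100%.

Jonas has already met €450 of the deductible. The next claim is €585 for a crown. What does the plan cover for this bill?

€28

Remaining deductible: €1,000 − €450 = €550.
After the €550 deductible portion, €585 − €550 = €35 is subject to coinsurance.
Patient's 20% share of €35 is €7.
That puts the patient's cost at €550 + €7 = €557 before any cap.
Total out-of-pocket so far would be €450 + €557 = €1,007, below the €5,700 cap — no reduction.
Insurer pays the balance: €585 − €557 = €28.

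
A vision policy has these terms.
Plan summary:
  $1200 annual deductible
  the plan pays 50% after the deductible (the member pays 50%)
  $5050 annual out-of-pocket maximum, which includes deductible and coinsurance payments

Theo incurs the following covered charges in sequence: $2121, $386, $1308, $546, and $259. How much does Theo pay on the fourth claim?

$273

Claim 1 ($2121): $1200 finishes the deductible; $921 goes to coinsurance; member's 50% is $460.50. Member pays $1660.50; OOP now $1660.50.
Claim 2 ($386): deductible already satisfied, so member's share is 50% × $386 = $193. Member owes $193 (running OOP $1853.50).
Claim 3 ($1308): 50% coinsurance on $1308 = $654. Member pays $654; OOP now $2507.50.
Claim 4 ($546): deductible already satisfied, so member's share is 50% × $546 = $273. Member owes $273 (running OOP $2780.50).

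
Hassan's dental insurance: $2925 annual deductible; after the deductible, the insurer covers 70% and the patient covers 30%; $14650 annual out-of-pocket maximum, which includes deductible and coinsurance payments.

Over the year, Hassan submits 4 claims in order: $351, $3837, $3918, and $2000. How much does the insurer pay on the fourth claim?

$1400

#1 ($351): fully absorbed by the deductible. Cost to patient: $351. OOP to date $351. Insurer: $351 − $351 = $0.
#2 ($3837): $2574 to deductible, leaving $1263; coinsurance $1263 × 30% = $378.90. Patient owes $2952.90 (running OOP $3303.90). Insurer: $3837 − $2952.90 = $884.10.
#3 ($3918): 30% coinsurance on $3918 = $1175.40. Patient owes $1175.40 (running OOP $4479.30). Insurer: $3918 − $1175.40 = $2742.60.
#4 ($2000): 30% coinsurance on $2000 = $600. Cost to patient: $600. OOP to date $5079.30. Plan pays $2000 − $600 = $1400.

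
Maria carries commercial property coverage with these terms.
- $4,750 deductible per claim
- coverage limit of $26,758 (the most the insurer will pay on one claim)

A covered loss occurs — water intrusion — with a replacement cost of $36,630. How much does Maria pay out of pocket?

After the deductible, $36,630 − $4,750 = $31,880 remains.
The $26,758 per-incident cap binds; insurer pays $26,758.
Business's share is the uncovered remainder: $36,630 − $26,758 = $9,872.

$9,872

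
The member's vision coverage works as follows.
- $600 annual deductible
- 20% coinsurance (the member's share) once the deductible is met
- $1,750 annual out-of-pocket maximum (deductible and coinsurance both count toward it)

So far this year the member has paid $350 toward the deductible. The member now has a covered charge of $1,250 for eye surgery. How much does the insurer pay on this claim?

Remaining deductible: $600 − $350 = $250.
After the $250 deductible portion, $1,250 − $250 = $1,000 is subject to coinsurance.
Coinsurance: $1,000 × 20% = $200.
That puts the member's cost at $250 + $200 = $450 before any cap.
Total out-of-pocket so far would be $350 + $450 = $800, below the $1,750 cap — no reduction.
The plan picks up $1,250 − $450 = $800.

$800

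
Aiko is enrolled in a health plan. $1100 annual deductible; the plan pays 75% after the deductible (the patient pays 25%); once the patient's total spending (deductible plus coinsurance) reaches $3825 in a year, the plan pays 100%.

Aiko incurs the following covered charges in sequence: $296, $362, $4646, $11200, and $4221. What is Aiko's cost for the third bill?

Claim 1 ($296): fully absorbed by the deductible. Cost to patient: $296. OOP to date $296.
Claim 2 ($362): all of it applies to the deductible. Cost to patient: $362. OOP to date $658.
Claim 3 ($4646): deductible takes $442, $4204 remains; coinsurance $4204 × 25% = $1051. Patient pays $1493; OOP now $2151.

$1493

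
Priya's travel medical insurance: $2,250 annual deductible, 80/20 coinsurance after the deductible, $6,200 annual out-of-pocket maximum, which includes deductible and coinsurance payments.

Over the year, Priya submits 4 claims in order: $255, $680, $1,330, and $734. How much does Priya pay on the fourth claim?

Claim 1 ($255): entire amount goes to the deductible. Cost to traveler: $255. OOP to date $255.
Claim 2 ($680): fully absorbed by the deductible. Cost to traveler: $680. OOP to date $935.
Claim 3 ($1,330): $1,315 to deductible, leaving $15; 20% of $15 = $3. Cost to traveler: $1,318. OOP to date $2,253.
Claim 4 ($734): 20% coinsurance on $734 = $146.80. Cost to traveler: $146.80. OOP to date $2,399.80.

$146.80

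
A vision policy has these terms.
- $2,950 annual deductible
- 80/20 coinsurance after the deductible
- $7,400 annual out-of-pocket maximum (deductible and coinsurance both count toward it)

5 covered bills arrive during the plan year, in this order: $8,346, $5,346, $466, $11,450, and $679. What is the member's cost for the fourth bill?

Claim 1 ($8,346): deductible takes $2,950, $5,396 remains; 20% of $5,396 = $1,079.20. Member owes $4,029.20 (running OOP $4,029.20).
Claim 2 ($5,346): deductible met; 20% of $5,346 = $1,069.20. Member pays $1,069.20; OOP now $5,098.40.
Claim 3 ($466): 20% coinsurance on $466 = $93.20. Member pays $93.20; OOP now $5,191.60.
Claim 4 ($11,450): 20% coinsurance on $11,450 = $2,290. OOP would hit $7,481.60 > $7,400, so the cap limits the member to $7,400 − $5,191.60 = $2,208.40.

$2,208.40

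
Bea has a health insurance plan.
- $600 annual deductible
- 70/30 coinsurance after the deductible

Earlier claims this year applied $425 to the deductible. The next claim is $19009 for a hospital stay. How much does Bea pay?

$5825.20

Remaining deductible: $600 − $425 = $175.
After the $175 deductible portion, $19009 − $175 = $18834 is subject to coinsurance.
Patient's 30% share of $18834 is $5650.20.
So the patient owes $175 + $5650.20 = $5825.20.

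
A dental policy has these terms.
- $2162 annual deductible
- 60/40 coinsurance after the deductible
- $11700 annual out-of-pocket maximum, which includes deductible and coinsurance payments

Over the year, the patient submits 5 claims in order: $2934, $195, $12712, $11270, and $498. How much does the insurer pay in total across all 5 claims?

#1 ($2934): $2162 finishes the deductible; $772 goes to coinsurance; 40% of $772 = $308.80. Patient pays $2470.80; OOP now $2470.80. Plan pays $2934 − $2470.80 = $463.20.
#2 ($195): deductible already satisfied, so patient's share is 40% × $195 = $78. Patient owes $78 (running OOP $2548.80). Insurer: $195 − $78 = $117.
#3 ($12712): deductible met; 40% of $12712 = $5084.80. Patient pays $5084.80; OOP now $7633.60. Insurer: $12712 − $5084.80 = $7627.20.
#4 ($11270): 40% coinsurance on $11270 = $4508. That would push OOP to $12141.60, over the $11700 cap, so patient pays $11700 − $7633.60 = $4066.40. Plan pays $11270 − $4066.40 = $7203.60.
#5 ($498): 40% coinsurance on $498 = $199.20. That would push OOP to $11899.20, over the $11700 cap, so patient pays $11700 − $11700 = $0. Insurer: $498 − $0 = $498.
Insurer total = bills − patient's total = $27609 − $11700 = $15909.

$15909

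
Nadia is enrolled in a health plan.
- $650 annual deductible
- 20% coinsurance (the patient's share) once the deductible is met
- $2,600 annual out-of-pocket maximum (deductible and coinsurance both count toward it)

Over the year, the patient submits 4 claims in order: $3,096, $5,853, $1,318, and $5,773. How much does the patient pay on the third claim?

Bill 1, $3,096: deductible takes $650, $2,446 remains; coinsurance $2,446 × 20% = $489.20. Cost to patient: $1,139.20. OOP to date $1,139.20.
Bill 2, $5,853: deductible already satisfied, so patient's share is 20% × $5,853 = $1,170.60. Patient owes $1,170.60 (running OOP $2,309.80).
Bill 3, $1,318: deductible already satisfied, so patient's share is 20% × $1,318 = $263.60. Patient pays $263.60; OOP now $2,573.40.

$263.60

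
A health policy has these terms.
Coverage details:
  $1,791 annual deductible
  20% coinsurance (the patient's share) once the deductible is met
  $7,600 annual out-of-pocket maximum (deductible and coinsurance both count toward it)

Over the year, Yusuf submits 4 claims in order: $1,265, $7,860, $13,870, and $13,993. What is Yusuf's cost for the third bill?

Claim 1 ($1,265): entire amount goes to the deductible. Patient owes $1,265 (running OOP $1,265).
Claim 2 ($7,860): $526 finishes the deductible; $7,334 goes to coinsurance; coinsurance $7,334 × 20% = $1,466.80. Patient owes $1,992.80 (running OOP $3,257.80).
Claim 3 ($13,870): 20% coinsurance on $13,870 = $2,774. Cost to patient: $2,774. OOP to date $6,031.80.

$2,774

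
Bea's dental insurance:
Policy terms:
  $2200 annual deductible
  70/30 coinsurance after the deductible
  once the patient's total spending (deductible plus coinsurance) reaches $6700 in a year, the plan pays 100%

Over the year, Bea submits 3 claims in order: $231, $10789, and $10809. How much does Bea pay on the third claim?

Claim 1 ($231): all of it applies to the deductible. Cost to patient: $231. OOP to date $231.
Claim 2 ($10789): $1969 finishes the deductible; $8820 goes to coinsurance; patient's 30% is $2646. Patient pays $4615; OOP now $4846.
Claim 3 ($10809): 30% coinsurance on $10809 = $3242.70. OOP would hit $8088.70 > $6700, so the cap limits the patient to $6700 − $4846 = $1854.

$1854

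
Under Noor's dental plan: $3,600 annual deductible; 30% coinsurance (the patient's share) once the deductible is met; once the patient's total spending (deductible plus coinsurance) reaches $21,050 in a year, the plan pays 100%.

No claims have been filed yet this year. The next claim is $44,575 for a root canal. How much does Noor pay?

Deductible not yet touched, so the first $3,600 of the bill goes to the deductible.
The remaining $40,975 (= $44,575 − $3,600) moves to coinsurance.
Coinsurance: $40,975 × 30% = $12,292.50.
Patient responsibility before any cap: $3,600 + $12,292.50 = $15,892.50.
Year-to-date out-of-pocket becomes $0 + $15,892.50 = $15,892.50, still under the $21,050 maximum, so no cap applies.

$15,892.50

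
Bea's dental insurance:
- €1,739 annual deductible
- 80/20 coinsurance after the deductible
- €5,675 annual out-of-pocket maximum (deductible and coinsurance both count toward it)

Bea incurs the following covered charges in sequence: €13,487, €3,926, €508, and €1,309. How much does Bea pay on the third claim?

€101.60

Bill 1, €13,487: €1,739 to deductible, leaving €11,748; patient's 20% is €2,349.60. Patient owes €4,088.60 (running OOP €4,088.60).
Bill 2, €3,926: deductible already satisfied, so patient's share is 20% × €3,926 = €785.20. Cost to patient: €785.20. OOP to date €4,873.80.
Bill 3, €508: 20% coinsurance on €508 = €101.60. Patient pays €101.60; OOP now €4,975.40.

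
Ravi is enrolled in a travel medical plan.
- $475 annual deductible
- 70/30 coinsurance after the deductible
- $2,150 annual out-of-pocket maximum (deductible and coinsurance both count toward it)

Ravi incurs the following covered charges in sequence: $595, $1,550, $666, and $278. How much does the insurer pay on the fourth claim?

#1 ($595): deductible takes $475, $120 remains; coinsurance $120 × 30% = $36. Traveler owes $511 (running OOP $511). Insurer: $595 − $511 = $84.
#2 ($1,550): deductible already satisfied, so traveler's share is 30% × $1,550 = $465. Traveler pays $465; OOP now $976. Insurer: $1,550 − $465 = $1,085.
#3 ($666): deductible already satisfied, so traveler's share is 30% × $666 = $199.80. Traveler pays $199.80; OOP now $1,175.80. Insurer: $666 − $199.80 = $466.20.
#4 ($278): deductible already satisfied, so traveler's share is 30% × $278 = $83.40. Traveler pays $83.40; OOP now $1,259.20. Insurer: $278 − $83.40 = $194.60.

$194.60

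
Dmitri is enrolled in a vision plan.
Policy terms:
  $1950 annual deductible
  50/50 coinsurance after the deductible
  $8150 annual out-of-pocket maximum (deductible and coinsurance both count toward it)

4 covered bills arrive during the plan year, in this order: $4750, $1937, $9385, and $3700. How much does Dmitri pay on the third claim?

$3831.50

Claim 1 ($4750): $1950 finishes the deductible; $2800 goes to coinsurance; coinsurance $2800 × 50% = $1400. Member owes $3350 (running OOP $3350).
Claim 2 ($1937): deductible already satisfied, so member's share is 50% × $1937 = $968.50. Member owes $968.50 (running OOP $4318.50).
Claim 3 ($9385): deductible already satisfied, so member's share is 50% × $9385 = $4692.50. OOP would hit $9011 > $8150, so the cap limits the member to $8150 − $4318.50 = $3831.50.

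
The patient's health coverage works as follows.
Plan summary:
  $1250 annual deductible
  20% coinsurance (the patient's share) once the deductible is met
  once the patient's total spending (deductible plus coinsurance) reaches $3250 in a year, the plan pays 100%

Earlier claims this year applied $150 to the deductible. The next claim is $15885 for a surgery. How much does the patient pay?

Deductible still to meet: $1250 − $150 = $1100.
The remaining $14785 (= $15885 − $1100) moves to coinsurance.
Coinsurance: $14785 × 20% = $2957.
So the patient owes $1100 + $2957 = $4057 before any cap.
That would bring total out-of-pocket to $4207, past the $3250 cap. The patient is capped at $3250 − $150 = $3100 on this claim.

$3100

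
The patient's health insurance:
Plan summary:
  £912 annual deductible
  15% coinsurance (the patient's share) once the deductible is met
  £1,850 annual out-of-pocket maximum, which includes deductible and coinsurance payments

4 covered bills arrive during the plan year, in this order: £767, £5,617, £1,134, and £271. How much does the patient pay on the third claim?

£117.20

#1 (£767): entire amount goes to the deductible. Cost to patient: £767. OOP to date £767.
#2 (£5,617): £145 to deductible, leaving £5,472; coinsurance £5,472 × 15% = £820.80. Cost to patient: £965.80. OOP to date £1,732.80.
#3 (£1,134): deductible already satisfied, so patient's share is 15% × £1,134 = £170.10. That would push OOP to £1,902.90, over the £1,850 cap, so patient pays £1,850 − £1,732.80 = £117.20.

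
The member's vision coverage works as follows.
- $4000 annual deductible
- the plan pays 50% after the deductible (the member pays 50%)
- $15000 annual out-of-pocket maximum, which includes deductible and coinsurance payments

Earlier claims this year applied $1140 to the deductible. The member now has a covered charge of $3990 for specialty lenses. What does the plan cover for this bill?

$565

$1140 of the $4000 deductible is already met, leaving $2860.
The remaining $1130 (= $3990 − $2860) moves to coinsurance.
50% of $1130 = $565 falls to the member.
That puts the member's cost at $2860 + $565 = $3425 before any cap.
Year-to-date out-of-pocket becomes $1140 + $3425 = $4565, still under the $15000 maximum, so no cap applies.
Insurer pays the balance: $3990 − $3425 = $565.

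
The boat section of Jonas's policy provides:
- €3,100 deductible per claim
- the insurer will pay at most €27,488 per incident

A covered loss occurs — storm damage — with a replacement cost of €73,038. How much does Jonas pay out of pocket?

Subtract the deductible: €73,038 − €3,100 = €69,938.
Since €69,938 > €27,488, the payout is capped at €27,488.
Out of pocket: €73,038 − €27,488 = €45,550.

€45,550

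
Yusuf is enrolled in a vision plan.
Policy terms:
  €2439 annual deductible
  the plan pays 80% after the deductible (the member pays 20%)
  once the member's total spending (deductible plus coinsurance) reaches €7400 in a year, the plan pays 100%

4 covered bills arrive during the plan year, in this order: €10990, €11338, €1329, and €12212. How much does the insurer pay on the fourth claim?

€11494.60

#1 (€10990): €2439 to deductible, leaving €8551; 20% of €8551 = €1710.20. Member pays €4149.20; OOP now €4149.20. Plan pays €10990 − €4149.20 = €6840.80.
#2 (€11338): deductible already satisfied, so member's share is 20% × €11338 = €2267.60. Member owes €2267.60 (running OOP €6416.80). Insurer: €11338 − €2267.60 = €9070.40.
#3 (€1329): 20% coinsurance on €1329 = €265.80. Member pays €265.80; OOP now €6682.60. Plan pays €1329 − €265.80 = €1063.20.
#4 (€12212): deductible met; 20% of €12212 = €2442.40. That would push OOP to €9125, over the €7400 cap, so member pays €7400 − €6682.60 = €717.40. Insurer: €12212 − €717.40 = €11494.60.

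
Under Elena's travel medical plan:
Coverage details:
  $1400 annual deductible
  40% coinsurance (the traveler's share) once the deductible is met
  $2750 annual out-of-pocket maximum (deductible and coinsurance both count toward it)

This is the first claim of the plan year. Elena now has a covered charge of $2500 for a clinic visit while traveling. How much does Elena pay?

The full $1400 deductible is still open; $1400 of this bill applies to it.
That leaves $2500 − $1400 = $1100 for coinsurance.
Traveler's 40% share of $1100 is $440.
That puts the traveler's cost at $1400 + $440 = $1840 before any cap.
Cumulative spending $0 + $1840 = $1840 stays under the $2750 maximum.

$1840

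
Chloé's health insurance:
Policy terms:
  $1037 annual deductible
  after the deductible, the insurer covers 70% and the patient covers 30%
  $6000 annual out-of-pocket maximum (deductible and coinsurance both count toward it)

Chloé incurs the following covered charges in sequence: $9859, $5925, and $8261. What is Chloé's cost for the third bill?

Claim 1 — $9859: $1037 finishes the deductible; $8822 goes to coinsurance; patient's 30% is $2646.60. Patient pays $3683.60; OOP now $3683.60.
Claim 2 — $5925: deductible met; 30% of $5925 = $1777.50. Patient pays $1777.50; OOP now $5461.10.
Claim 3 — $8261: 30% coinsurance on $8261 = $2478.30. That would push OOP to $7939.40, over the $6000 cap, so patient pays $6000 − $5461.10 = $538.90.

$538.90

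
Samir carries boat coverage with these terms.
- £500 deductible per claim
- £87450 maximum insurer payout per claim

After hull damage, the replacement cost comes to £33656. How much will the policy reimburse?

£33156

Subtract the deductible: £33656 − £500 = £33156.
£33156 ≤ £87450, so the limit doesn't bind; insurer pays £33156.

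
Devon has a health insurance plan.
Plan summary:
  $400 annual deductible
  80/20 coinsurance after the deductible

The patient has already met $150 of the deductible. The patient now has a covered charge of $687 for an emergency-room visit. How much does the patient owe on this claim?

$337.40

Remaining deductible: $400 − $150 = $250.
After the $250 deductible portion, $687 − $250 = $437 is subject to coinsurance.
Coinsurance: $437 × 20% = $87.40.
Patient responsibility: $250 + $87.40 = $337.40.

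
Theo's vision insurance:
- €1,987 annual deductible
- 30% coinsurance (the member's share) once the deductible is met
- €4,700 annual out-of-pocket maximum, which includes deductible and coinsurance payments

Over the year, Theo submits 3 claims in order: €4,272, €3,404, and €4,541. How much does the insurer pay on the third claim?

Claim 1 (€4,272): €1,987 finishes the deductible; €2,285 goes to coinsurance; 30% of €2,285 = €685.50. Member pays €2,672.50; OOP now €2,672.50. Insurer: €4,272 − €2,672.50 = €1,599.50.
Claim 2 (€3,404): 30% coinsurance on €3,404 = €1,021.20. Cost to member: €1,021.20. OOP to date €3,693.70. Insurer: €3,404 − €1,021.20 = €2,382.80.
Claim 3 (€4,541): deductible already satisfied, so member's share is 30% × €4,541 = €1,362.30. That would push OOP to €5,056, over the €4,700 cap, so member pays €4,700 − €3,693.70 = €1,006.30. Insurer: €4,541 − €1,006.30 = €3,534.70.

€3,534.70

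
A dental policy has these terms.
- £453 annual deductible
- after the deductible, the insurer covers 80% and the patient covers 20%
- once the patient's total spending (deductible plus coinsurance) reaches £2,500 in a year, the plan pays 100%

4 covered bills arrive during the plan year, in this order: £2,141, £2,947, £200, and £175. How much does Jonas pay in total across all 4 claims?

£1,455

#1 (£2,141): deductible takes £453, £1,688 remains; patient's 20% is £337.60. Cost to patient: £790.60. OOP to date £790.60.
#2 (£2,947): 20% coinsurance on £2,947 = £589.40. Patient pays £589.40; OOP now £1,380.
#3 (£200): 20% coinsurance on £200 = £40. Cost to patient: £40. OOP to date £1,420.
#4 (£175): 20% coinsurance on £175 = £35. Patient owes £35 (running OOP £1,455).
Summing the patient's payments: £790.60 + £589.40 + £40 + £35 = £1,455.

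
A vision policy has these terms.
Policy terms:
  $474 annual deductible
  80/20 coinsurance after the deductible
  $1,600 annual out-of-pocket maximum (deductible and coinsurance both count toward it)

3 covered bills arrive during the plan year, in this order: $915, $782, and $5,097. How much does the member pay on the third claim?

$881.40

Bill 1, $915: $474 finishes the deductible; $441 goes to coinsurance; member's 20% is $88.20. Member pays $562.20; OOP now $562.20.
Bill 2, $782: deductible met; 20% of $782 = $156.40. Cost to member: $156.40. OOP to date $718.60.
Bill 3, $5,097: 20% coinsurance on $5,097 = $1,019.40. Adding that to $718.60 gives $1,738, past the $1,600 cap; member pays only $1,600 − $718.60 = $881.40.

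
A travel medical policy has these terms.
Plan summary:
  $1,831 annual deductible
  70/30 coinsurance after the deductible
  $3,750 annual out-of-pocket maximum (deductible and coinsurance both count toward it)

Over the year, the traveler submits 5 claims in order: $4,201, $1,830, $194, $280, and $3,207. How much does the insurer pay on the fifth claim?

#1 ($4,201): $1,831 finishes the deductible; $2,370 goes to coinsurance; 30% of $2,370 = $711. Cost to traveler: $2,542. OOP to date $2,542. Plan pays $4,201 − $2,542 = $1,659.
#2 ($1,830): 30% coinsurance on $1,830 = $549. Traveler owes $549 (running OOP $3,091). Plan pays $1,830 − $549 = $1,281.
#3 ($194): deductible met; 30% of $194 = $58.20. Cost to traveler: $58.20. OOP to date $3,149.20. Plan pays $194 − $58.20 = $135.80.
#4 ($280): deductible already satisfied, so traveler's share is 30% × $280 = $84. Cost to traveler: $84. OOP to date $3,233.20. Insurer: $280 − $84 = $196.
#5 ($3,207): deductible already satisfied, so traveler's share is 30% × $3,207 = $962.10. That would push OOP to $4,195.30, over the $3,750 cap, so traveler pays $3,750 − $3,233.20 = $516.80. Insurer: $3,207 − $516.80 = $2,690.20.

$2,690.20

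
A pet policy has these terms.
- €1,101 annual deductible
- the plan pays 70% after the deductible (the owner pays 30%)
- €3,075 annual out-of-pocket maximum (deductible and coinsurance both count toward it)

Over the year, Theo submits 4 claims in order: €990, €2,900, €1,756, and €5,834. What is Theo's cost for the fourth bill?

€610.50

#1 (€990): all of it applies to the deductible. Owner owes €990 (running OOP €990).
#2 (€2,900): €111 finishes the deductible; €2,789 goes to coinsurance; coinsurance €2,789 × 30% = €836.70. Owner owes €947.70 (running OOP €1,937.70).
#3 (€1,756): deductible already satisfied, so owner's share is 30% × €1,756 = €526.80. Owner owes €526.80 (running OOP €2,464.50).
#4 (€5,834): deductible already satisfied, so owner's share is 30% × €5,834 = €1,750.20. That would push OOP to €4,214.70, over the €3,075 cap, so owner pays €3,075 − €2,464.50 = €610.50.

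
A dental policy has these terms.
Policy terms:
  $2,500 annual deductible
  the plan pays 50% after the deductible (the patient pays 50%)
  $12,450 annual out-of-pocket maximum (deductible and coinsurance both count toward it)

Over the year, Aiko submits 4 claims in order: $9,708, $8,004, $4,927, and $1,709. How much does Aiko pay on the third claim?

$2,344

Claim 1 — $9,708: $2,500 finishes the deductible; $7,208 goes to coinsurance; 50% of $7,208 = $3,604. Patient pays $6,104; OOP now $6,104.
Claim 2 — $8,004: deductible already satisfied, so patient's share is 50% × $8,004 = $4,002. Patient owes $4,002 (running OOP $10,106).
Claim 3 — $4,927: 50% coinsurance on $4,927 = $2,463.50. OOP would hit $12,569.50 > $12,450, so the cap limits the patient to $12,450 − $10,106 = $2,344.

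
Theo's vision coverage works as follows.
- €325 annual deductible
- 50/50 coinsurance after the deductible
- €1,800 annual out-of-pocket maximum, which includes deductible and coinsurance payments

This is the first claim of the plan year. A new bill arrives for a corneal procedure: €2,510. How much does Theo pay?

€1,417.50

Nothing has been paid toward the €325 deductible, so the first €325 of this charge is applied there.
That leaves €2,510 − €325 = €2,185 for coinsurance.
Coinsurance: €2,185 × 50% = €1,092.50.
That puts the member's cost at €325 + €1,092.50 = €1,417.50 before any cap.
Total out-of-pocket so far would be €0 + €1,417.50 = €1,417.50, below the €1,800 cap — no reduction.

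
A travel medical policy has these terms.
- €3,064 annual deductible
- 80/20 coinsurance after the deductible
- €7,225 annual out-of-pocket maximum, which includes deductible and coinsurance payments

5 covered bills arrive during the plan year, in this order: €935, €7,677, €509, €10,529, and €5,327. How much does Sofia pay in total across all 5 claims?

Claim 1 (€935): fully absorbed by the deductible. Cost to traveler: €935. OOP to date €935.
Claim 2 (€7,677): €2,129 finishes the deductible; €5,548 goes to coinsurance; coinsurance €5,548 × 20% = €1,109.60. Cost to traveler: €3,238.60. OOP to date €4,173.60.
Claim 3 (€509): 20% coinsurance on €509 = €101.80. Cost to traveler: €101.80. OOP to date €4,275.40.
Claim 4 (€10,529): deductible met; 20% of €10,529 = €2,105.80. Traveler owes €2,105.80 (running OOP €6,381.20).
Claim 5 (€5,327): deductible met; 20% of €5,327 = €1,065.40. That would push OOP to €7,446.60, over the €7,225 cap, so traveler pays €7,225 − €6,381.20 = €843.80.
Summing the traveler's payments: €935 + €3,238.60 + €101.80 + €2,105.80 + €843.80 = €7,225.

€7,225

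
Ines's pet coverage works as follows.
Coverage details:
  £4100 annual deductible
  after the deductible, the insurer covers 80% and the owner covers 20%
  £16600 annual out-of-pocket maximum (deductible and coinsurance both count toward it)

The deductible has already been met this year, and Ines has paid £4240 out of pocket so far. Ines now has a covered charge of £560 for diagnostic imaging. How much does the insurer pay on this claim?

£448

With the deductible met, the entire £560 is subject to coinsurance.
20% of £560 = £112 falls to the owner.
Cumulative spending £4240 + £112 = £4352 stays under the £16600 maximum.
The plan picks up £560 − £112 = £448.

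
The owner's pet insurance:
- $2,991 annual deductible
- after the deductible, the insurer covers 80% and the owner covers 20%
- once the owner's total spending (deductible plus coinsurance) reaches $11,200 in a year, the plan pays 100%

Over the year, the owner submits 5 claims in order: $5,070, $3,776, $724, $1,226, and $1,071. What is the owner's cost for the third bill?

#1 ($5,070): deductible takes $2,991, $2,079 remains; 20% of $2,079 = $415.80. Cost to owner: $3,406.80. OOP to date $3,406.80.
#2 ($3,776): 20% coinsurance on $3,776 = $755.20. Cost to owner: $755.20. OOP to date $4,162.
#3 ($724): deductible already satisfied, so owner's share is 20% × $724 = $144.80. Owner owes $144.80 (running OOP $4,306.80).

$144.80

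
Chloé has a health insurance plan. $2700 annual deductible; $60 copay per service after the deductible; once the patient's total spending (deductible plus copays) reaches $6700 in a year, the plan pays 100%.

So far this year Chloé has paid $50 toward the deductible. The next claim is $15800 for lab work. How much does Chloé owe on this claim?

$50 of the $2700 deductible is already met, leaving $2650.
The remaining $13150 (= $15800 − $2650) moves to the copay.
Copay on this service: $60.
So the patient owes $2650 + $60 = $2710 before any cap.
Cumulative spending $50 + $2710 = $2760 stays under the $6700 maximum.

$2710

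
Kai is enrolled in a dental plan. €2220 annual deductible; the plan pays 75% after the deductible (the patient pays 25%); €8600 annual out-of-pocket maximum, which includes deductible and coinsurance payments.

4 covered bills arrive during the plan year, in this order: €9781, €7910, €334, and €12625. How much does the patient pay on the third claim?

€83.50

Claim 1 — €9781: €2220 finishes the deductible; €7561 goes to coinsurance; patient's 25% is €1890.25. Patient owes €4110.25 (running OOP €4110.25).
Claim 2 — €7910: deductible met; 25% of €7910 = €1977.50. Cost to patient: €1977.50. OOP to date €6087.75.
Claim 3 — €334: 25% coinsurance on €334 = €83.50. Patient owes €83.50 (running OOP €6171.25).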